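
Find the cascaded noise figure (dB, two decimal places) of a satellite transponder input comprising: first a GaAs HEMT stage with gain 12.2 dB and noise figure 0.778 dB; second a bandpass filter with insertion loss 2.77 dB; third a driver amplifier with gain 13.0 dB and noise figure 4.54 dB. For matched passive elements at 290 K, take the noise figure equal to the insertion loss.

1.64 dB

Convert to linear (a loss of L dB is a gain of −L dB): F_i = 10^(NF_i/10), G_i = 10^(G_i,dB/10)
  Stage 1: F_1 = 10^(0.778/10) = 1.196, G_1 = 10^(12.2/10) = 16.60
  Stage 2: F_2 = 10^(2.77/10) = 1.892, G_2 = 10^(−2.77/10) = 0.5284
  Stage 3: F_3 = 10^(4.54/10) = 2.844, G_3 = 10^(13.0/10) = 19.95
Friis cascade:
  F = 1.196 + (1.892 − 1)/16.60 + (2.844 − 1)/8.770 = 1.460
NF = 10 log₁₀(1.460) = 1.64 dB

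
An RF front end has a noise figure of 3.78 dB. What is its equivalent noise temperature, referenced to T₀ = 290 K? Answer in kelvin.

F = 10^(3.78/10) = 2.38781
T_e = (F − 1)·T₀ = (2.38781 − 1) × 290 = 402 K

402 K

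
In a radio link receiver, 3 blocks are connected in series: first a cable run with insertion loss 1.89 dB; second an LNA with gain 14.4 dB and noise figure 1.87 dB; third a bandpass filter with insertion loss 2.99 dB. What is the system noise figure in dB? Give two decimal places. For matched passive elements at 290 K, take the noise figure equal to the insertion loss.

3.86 dB

Convert to linear (a loss of L dB is a gain of −L dB): F_i = 10^(NF_i/10), G_i = 10^(G_i,dB/10)
  Stage 1: F_1 = 10^(1.89/10) = 1.545, G_1 = 10^(−1.89/10) = 0.6471
  Stage 2: F_2 = 10^(1.87/10) = 1.538, G_2 = 10^(14.4/10) = 27.54
  Stage 3: F_3 = 10^(2.99/10) = 1.991, G_3 = 10^(−2.99/10) = 0.5023
Friis cascade:
  F = 1.545 + (1.538 − 1)/0.6471 + (1.991 − 1)/17.82 = 2.432
NF = 10 log₁₀(2.432) = 3.86 dB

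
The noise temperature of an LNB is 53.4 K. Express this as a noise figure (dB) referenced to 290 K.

0.734 dB

F = 1 + T_e/T₀ = 1 + 53.4/290 = 1.18414
NF = 10 log₁₀(1.18414) = 0.734 dB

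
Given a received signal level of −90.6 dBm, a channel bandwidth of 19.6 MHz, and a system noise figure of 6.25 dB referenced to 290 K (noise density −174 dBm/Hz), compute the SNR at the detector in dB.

4.2 dB

Noise floor: N = −174 + 10 log₁₀(B) + NF
10 log₁₀(1.96×10⁷) = 72.92 dB
N = −174 + 72.92 + 6.25 = −94.83 dBm
SNR = P_sig − N = −90.6 − (−94.83) = 4.23 dB → 4.2 dB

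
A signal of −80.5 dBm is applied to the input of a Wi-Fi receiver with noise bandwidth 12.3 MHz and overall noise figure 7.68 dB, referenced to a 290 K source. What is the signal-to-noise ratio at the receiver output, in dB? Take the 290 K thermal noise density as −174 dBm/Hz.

14.9 dB

Noise floor: N = −174 + 10 log₁₀(B) + NF
10 log₁₀(1.23×10⁷) = 70.9 dB
N = −174 + 70.9 + 7.68 = −95.42 dBm
SNR = P_sig − N = −80.5 − (−95.42) = 14.92 dB → 14.9 dB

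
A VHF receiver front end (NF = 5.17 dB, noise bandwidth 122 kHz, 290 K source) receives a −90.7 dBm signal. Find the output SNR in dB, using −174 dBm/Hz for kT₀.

27.3 dB

Noise floor: N = −174 + 10 log₁₀(B) + NF
10 log₁₀(1.22×10⁵) = 50.86 dB
N = −174 + 50.86 + 5.17 = −117.97 dBm
SNR = P_sig − N = −90.7 − (−117.97) = 27.27 dB → 27.3 dB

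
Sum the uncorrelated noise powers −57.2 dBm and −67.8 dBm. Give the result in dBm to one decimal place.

−56.8 dBm

Convert to linear, add, convert back:
P₁ = 1.91×10⁻⁹ W, P₂ = 1.66×10⁻¹⁰ W
P_tot = 2.07×10⁻⁹ W → 10 log₁₀(P_tot / 10⁻³) = −56.8 dBm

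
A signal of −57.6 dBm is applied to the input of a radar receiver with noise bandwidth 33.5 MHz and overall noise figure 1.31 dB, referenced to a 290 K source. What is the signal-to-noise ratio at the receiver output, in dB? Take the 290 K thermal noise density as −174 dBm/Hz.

Noise floor: N = −174 + 10 log₁₀(B) + NF
10 log₁₀(3.35×10⁷) = 75.25 dB
N = −174 + 75.25 + 1.31 = −97.44 dBm
SNR = P_sig − N = −57.6 − (−97.44) = 39.84 dB → 39.8 dB

39.8 dB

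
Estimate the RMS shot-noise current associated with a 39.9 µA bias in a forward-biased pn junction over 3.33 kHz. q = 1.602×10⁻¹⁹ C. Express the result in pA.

I_n = √(2qI·B)
2qI·B = 2 × 1.602×10⁻¹⁹ × 3.99×10⁻⁵ × 3.33×10³ = 4.26×10⁻²⁰ A²
I_n = √(4.26×10⁻²⁰) = 2.06×10⁻¹⁰ A = 206 pA

206 pA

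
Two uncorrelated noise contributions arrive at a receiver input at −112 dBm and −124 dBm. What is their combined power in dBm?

−111.7 dBm

Convert to linear, add, convert back:
P₁ = 6.31×10⁻¹⁵ W, P₂ = 3.98×10⁻¹⁶ W
P_tot = 6.71×10⁻¹⁵ W → 10 log₁₀(P_tot / 10⁻³) = −111.7 dBm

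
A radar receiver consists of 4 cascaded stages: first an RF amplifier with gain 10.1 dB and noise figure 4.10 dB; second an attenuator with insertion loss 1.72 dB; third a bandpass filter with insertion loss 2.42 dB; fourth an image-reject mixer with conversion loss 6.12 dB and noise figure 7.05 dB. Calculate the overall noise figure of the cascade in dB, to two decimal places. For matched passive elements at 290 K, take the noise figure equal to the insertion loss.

Convert to linear (a loss of L dB is a gain of −L dB): F_i = 10^(NF_i/10), G_i = 10^(G_i,dB/10)
  Stage 1: F_1 = 10^(4.10/10) = 2.570, G_1 = 10^(10.1/10) = 10.23
  Stage 2: F_2 = 10^(1.72/10) = 1.486, G_2 = 10^(−1.72/10) = 0.6730
  Stage 3: F_3 = 10^(2.42/10) = 1.746, G_3 = 10^(−2.42/10) = 0.5728
  Stage 4: F_4 = 10^(7.05/10) = 5.070, G_4 = 10^(−6.12/10) = 0.2443
Friis cascade:
  F = 2.570 + (1.486 − 1)/10.23 + (1.746 − 1)/6.887 + (5.070 − 1)/3.945 = 3.758
NF = 10 log₁₀(3.758) = 5.75 dB

5.75 dB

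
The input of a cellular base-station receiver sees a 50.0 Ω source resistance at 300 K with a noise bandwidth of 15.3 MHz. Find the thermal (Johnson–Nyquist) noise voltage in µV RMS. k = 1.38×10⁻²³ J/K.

3.56 µV

V_n = √(4kTRB)
4kTRB = 4 × 1.38×10⁻²³ × 300 × 5.00×10¹ × 1.53×10⁷ = 1.27×10⁻¹¹ V²
V_n = √(1.27×10⁻¹¹) = 3.56×10⁻⁶ V = 3.56 µV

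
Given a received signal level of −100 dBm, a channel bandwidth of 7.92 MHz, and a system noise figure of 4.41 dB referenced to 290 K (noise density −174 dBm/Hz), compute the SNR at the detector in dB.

Noise floor: N = −174 + 10 log₁₀(B) + NF
10 log₁₀(7.92×10⁶) = 68.99 dB
N = −174 + 68.99 + 4.41 = −100.60 dBm
SNR = P_sig − N = −100 − (−100.60) = 0.60 dB → 0.6 dB

0.6 dB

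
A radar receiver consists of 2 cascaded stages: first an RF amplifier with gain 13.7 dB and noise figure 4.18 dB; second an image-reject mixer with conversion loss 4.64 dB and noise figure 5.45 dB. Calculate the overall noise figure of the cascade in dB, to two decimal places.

4.35 dB

Convert to linear (a loss of L dB is a gain of −L dB): F_i = 10^(NF_i/10), G_i = 10^(G_i,dB/10)
  Stage 1: F_1 = 10^(4.18/10) = 2.618, G_1 = 10^(13.7/10) = 23.44
  Stage 2: F_2 = 10^(5.45/10) = 3.508, G_2 = 10^(−4.64/10) = 0.3436
Friis cascade:
  F = 2.618 + (3.508 − 1)/23.44 = 2.725
NF = 10 log₁₀(2.725) = 4.35 dB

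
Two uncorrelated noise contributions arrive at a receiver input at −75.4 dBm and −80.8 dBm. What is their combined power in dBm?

Convert to linear, add, convert back:
P₁ = 2.88×10⁻¹¹ W, P₂ = 8.32×10⁻¹² W
P_tot = 3.72×10⁻¹¹ W → 10 log₁₀(P_tot / 10⁻³) = −74.3 dBm

−74.3 dBm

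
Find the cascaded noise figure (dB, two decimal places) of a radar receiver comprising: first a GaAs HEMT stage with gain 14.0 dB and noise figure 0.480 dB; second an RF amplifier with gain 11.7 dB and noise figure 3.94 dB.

Convert to linear (a loss of L dB is a gain of −L dB): F_i = 10^(NF_i/10), G_i = 10^(G_i,dB/10)
  Stage 1: F_1 = 10^(0.480/10) = 1.117, G_1 = 10^(14.0/10) = 25.12
  Stage 2: F_2 = 10^(3.94/10) = 2.477, G_2 = 10^(11.7/10) = 14.79
Friis cascade:
  F = 1.117 + (2.477 − 1)/25.12 = 1.176
NF = 10 log₁₀(1.176) = 0.70 dB

0.70 dB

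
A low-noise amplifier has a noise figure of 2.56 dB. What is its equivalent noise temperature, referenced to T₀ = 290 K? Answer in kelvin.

F = 10^(2.56/10) = 1.80302
T_e = (F − 1)·T₀ = (1.80302 − 1) × 290 = 233 K

233 K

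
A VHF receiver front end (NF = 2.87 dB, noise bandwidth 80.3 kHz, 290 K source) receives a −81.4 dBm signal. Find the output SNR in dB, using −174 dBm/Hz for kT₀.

40.7 dB

Noise floor: N = −174 + 10 log₁₀(B) + NF
10 log₁₀(8.03×10⁴) = 49.05 dB
N = −174 + 49.05 + 2.87 = −122.08 dBm
SNR = P_sig − N = −81.4 − (−122.08) = 40.68 dB → 40.7 dB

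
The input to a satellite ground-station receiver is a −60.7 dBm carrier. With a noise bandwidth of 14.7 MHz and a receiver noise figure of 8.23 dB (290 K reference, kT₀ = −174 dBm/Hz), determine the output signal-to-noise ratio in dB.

Noise floor: N = −174 + 10 log₁₀(B) + NF
10 log₁₀(1.47×10⁷) = 71.67 dB
N = −174 + 71.67 + 8.23 = −94.10 dBm
SNR = P_sig − N = −60.7 − (−94.10) = 33.40 dB → 33.4 dB

33.4 dB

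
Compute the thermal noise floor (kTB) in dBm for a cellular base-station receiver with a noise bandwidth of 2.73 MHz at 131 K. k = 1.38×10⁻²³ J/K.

−113.1 dBm

P_n = kTB = 1.38×10⁻²³ × 131 × 2.73×10⁶ = 4.94×10⁻¹⁵ W
In dBm: 10 log₁₀(4.94×10⁻¹⁵ / 10⁻³) = −113.1 dBm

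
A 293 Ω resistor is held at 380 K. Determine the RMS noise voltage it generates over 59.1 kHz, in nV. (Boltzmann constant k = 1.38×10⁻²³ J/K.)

V_n = √(4kTRB)
4kTRB = 4 × 1.38×10⁻²³ × 380 × 2.93×10² × 5.91×10⁴ = 3.63×10⁻¹³ V²
V_n = √(3.63×10⁻¹³) = 6.03×10⁻⁷ V = 603 nV

603 nV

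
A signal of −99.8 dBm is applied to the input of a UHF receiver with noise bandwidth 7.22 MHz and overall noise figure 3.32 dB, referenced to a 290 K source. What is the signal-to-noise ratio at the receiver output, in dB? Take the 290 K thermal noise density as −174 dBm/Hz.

2.3 dB

Noise floor: N = −174 + 10 log₁₀(B) + NF
10 log₁₀(7.22×10⁶) = 68.59 dB
N = −174 + 68.59 + 3.32 = −102.09 dBm
SNR = P_sig − N = −99.8 − (−102.09) = 2.29 dB → 2.3 dB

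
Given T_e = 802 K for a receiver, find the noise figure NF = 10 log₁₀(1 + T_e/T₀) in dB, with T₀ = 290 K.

F = 1 + T_e/T₀ = 1 + 802/290 = 3.76552
NF = 10 log₁₀(3.76552) = 5.76 dB

5.76 dB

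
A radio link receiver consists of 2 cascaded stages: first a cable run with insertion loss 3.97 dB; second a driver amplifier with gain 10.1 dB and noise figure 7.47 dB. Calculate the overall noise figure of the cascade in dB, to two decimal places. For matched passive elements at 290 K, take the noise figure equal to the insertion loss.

Convert to linear (a loss of L dB is a gain of −L dB): F_i = 10^(NF_i/10), G_i = 10^(G_i,dB/10)
  Stage 1: F_1 = 10^(3.97/10) = 2.495, G_1 = 10^(−3.97/10) = 0.4009
  Stage 2: F_2 = 10^(7.47/10) = 5.585, G_2 = 10^(10.1/10) = 10.23
Friis cascade:
  F = 2.495 + (5.585 − 1)/0.4009 = 13.93
NF = 10 log₁₀(13.93) = 11.44 dB

11.44 dB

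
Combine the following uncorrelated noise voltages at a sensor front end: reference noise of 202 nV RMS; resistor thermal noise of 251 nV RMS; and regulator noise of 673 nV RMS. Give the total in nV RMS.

746 nV

Uncorrelated sources add in power (mean-square): V_tot = √(ΣV_i²)
V_tot = √[(2.02×10⁻⁷)² + (2.51×10⁻⁷)² + (6.73×10⁻⁷)²] = 7.46×10⁻⁷ V = 746 nV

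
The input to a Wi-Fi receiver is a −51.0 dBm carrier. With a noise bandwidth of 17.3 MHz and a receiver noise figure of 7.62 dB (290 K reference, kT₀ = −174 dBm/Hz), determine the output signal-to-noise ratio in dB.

43.0 dB

Noise floor: N = −174 + 10 log₁₀(B) + NF
10 log₁₀(1.73×10⁷) = 72.38 dB
N = −174 + 72.38 + 7.62 = −94.00 dBm
SNR = P_sig − N = −51.0 − (−94.00) = 43.00 dB → 43.0 dB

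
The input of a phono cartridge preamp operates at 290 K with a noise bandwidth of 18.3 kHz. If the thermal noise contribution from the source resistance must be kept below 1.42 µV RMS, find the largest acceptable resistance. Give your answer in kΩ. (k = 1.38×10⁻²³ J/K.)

Johnson–Nyquist: V_n = √(4kTRB) ⇒ R = V_n² / (4kTB)
4kTB = 4 × 1.38×10⁻²³ × 290 × 1.83×10⁴ = 2.93×10⁻¹⁶
R = (1.42×10⁻⁶)² / 2.93×10⁻¹⁶ = 6.88×10³ Ω = 6.88 kΩ

6.88 kΩ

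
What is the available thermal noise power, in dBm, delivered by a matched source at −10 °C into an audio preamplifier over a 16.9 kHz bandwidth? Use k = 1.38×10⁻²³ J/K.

T = −10 °C + 273.15 = 263.15 K
P_n = kTB = 1.38×10⁻²³ × 263.15 × 1.69×10⁴ = 6.14×10⁻¹⁷ W
In dBm: 10 log₁₀(6.14×10⁻¹⁷ / 10⁻³) = −132.1 dBm

−132.1 dBm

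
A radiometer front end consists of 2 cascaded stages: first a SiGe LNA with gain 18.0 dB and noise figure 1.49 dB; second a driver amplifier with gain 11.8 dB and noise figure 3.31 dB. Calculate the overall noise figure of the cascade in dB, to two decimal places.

Convert to linear (a loss of L dB is a gain of −L dB): F_i = 10^(NF_i/10), G_i = 10^(G_i,dB/10)
  Stage 1: F_1 = 10^(1.49/10) = 1.409, G_1 = 10^(18.0/10) = 63.10
  Stage 2: F_2 = 10^(3.31/10) = 2.143, G_2 = 10^(11.8/10) = 15.14
Friis cascade:
  F = 1.409 + (2.143 − 1)/63.10 = 1.427
NF = 10 log₁₀(1.427) = 1.55 dB

1.55 dB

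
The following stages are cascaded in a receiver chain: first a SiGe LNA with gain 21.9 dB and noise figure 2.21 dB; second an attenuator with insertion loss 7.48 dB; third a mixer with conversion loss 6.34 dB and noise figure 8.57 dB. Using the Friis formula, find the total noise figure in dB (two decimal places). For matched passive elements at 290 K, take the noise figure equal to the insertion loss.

Convert to linear (a loss of L dB is a gain of −L dB): F_i = 10^(NF_i/10), G_i = 10^(G_i,dB/10)
  Stage 1: F_1 = 10^(2.21/10) = 1.663, G_1 = 10^(21.9/10) = 154.9
  Stage 2: F_2 = 10^(7.48/10) = 5.598, G_2 = 10^(−7.48/10) = 0.1786
  Stage 3: F_3 = 10^(8.57/10) = 7.194, G_3 = 10^(−6.34/10) = 0.2323
Friis cascade:
  F = 1.663 + (5.598 − 1)/154.9 + (7.194 − 1)/27.67 = 1.917
NF = 10 log₁₀(1.917) = 2.83 dB

2.83 dB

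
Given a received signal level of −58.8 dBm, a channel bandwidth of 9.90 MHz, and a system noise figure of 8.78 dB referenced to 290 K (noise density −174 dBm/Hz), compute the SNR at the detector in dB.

36.5 dB

Noise floor: N = −174 + 10 log₁₀(B) + NF
10 log₁₀(9.90×10⁶) = 69.96 dB
N = −174 + 69.96 + 8.78 = −95.26 dBm
SNR = P_sig − N = −58.8 − (−95.26) = 36.46 dB → 36.5 dB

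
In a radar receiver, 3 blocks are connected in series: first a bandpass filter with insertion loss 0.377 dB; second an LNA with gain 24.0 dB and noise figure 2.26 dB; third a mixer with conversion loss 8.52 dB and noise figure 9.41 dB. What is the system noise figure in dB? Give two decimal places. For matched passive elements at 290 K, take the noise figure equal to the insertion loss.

Convert to linear (a loss of L dB is a gain of −L dB): F_i = 10^(NF_i/10), G_i = 10^(G_i,dB/10)
  Stage 1: F_1 = 10^(0.377/10) = 1.091, G_1 = 10^(−0.377/10) = 0.9169
  Stage 2: F_2 = 10^(2.26/10) = 1.683, G_2 = 10^(24.0/10) = 251.2
  Stage 3: F_3 = 10^(9.41/10) = 8.730, G_3 = 10^(−8.52/10) = 0.1406
Friis cascade:
  F = 1.091 + (1.683 − 1)/0.9169 + (8.730 − 1)/230.3 = 1.869
NF = 10 log₁₀(1.869) = 2.72 dB

2.72 dB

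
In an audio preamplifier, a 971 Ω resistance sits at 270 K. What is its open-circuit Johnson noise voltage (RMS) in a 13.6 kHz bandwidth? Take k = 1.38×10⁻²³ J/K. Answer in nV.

V_n = √(4kTRB)
4kTRB = 4 × 1.38×10⁻²³ × 270 × 9.71×10² × 1.36×10⁴ = 1.97×10⁻¹³ V²
V_n = √(1.97×10⁻¹³) = 4.44×10⁻⁷ V = 444 nV

444 nV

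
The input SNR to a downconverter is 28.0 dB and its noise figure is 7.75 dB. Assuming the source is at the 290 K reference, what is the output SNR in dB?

20.25 dB

By definition F = SNR_in/SNR_out, so in dB: SNR_out = SNR_in − NF
SNR_out = 28.0 − 7.75 = 20.25 dB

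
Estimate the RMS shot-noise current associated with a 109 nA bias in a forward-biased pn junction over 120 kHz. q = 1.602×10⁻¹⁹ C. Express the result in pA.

64.7 pA

I_n = √(2qI·B)
2qI·B = 2 × 1.602×10⁻¹⁹ × 1.09×10⁻⁷ × 1.20×10⁵ = 4.19×10⁻²¹ A²
I_n = √(4.19×10⁻²¹) = 6.47×10⁻¹¹ A = 64.7 pA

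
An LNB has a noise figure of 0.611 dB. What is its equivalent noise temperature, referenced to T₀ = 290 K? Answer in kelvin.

43.8 K

F = 10^(0.611/10) = 1.15107
T_e = (F − 1)·T₀ = (1.15107 − 1) × 290 = 43.8 K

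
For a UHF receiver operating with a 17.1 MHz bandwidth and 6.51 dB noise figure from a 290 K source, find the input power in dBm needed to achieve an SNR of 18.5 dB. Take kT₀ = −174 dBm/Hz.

−76.7 dBm

Sensitivity = −174 + 10 log₁₀(B) + NF + SNR_min
= −174 + 72.33 + 6.51 + 18.5
= −76.66 dBm → −76.7 dBm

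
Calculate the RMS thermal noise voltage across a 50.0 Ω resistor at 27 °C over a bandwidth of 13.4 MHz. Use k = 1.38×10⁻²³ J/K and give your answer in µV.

3.33 µV

T = 27 °C + 273.15 = 300.15 K
V_n = √(4kTRB)
4kTRB = 4 × 1.38×10⁻²³ × 300.15 × 5.00×10¹ × 1.34×10⁷ = 1.11×10⁻¹¹ V²
V_n = √(1.11×10⁻¹¹) = 3.33×10⁻⁶ V = 3.33 µV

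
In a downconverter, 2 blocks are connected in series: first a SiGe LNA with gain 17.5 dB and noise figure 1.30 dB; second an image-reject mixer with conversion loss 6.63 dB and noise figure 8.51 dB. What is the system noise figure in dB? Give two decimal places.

1.64 dB

Convert to linear (a loss of L dB is a gain of −L dB): F_i = 10^(NF_i/10), G_i = 10^(G_i,dB/10)
  Stage 1: F_1 = 10^(1.30/10) = 1.349, G_1 = 10^(17.5/10) = 56.23
  Stage 2: F_2 = 10^(8.51/10) = 7.096, G_2 = 10^(−6.63/10) = 0.2173
Friis cascade:
  F = 1.349 + (7.096 − 1)/56.23 = 1.457
NF = 10 log₁₀(1.457) = 1.64 dB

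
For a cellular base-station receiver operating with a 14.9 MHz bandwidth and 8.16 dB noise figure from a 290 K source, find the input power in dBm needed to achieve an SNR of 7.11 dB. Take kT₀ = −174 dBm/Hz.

Sensitivity = −174 + 10 log₁₀(B) + NF + SNR_min
= −174 + 71.73 + 8.16 + 7.11
= −87.00 dBm → −87.0 dBm

−87.0 dBm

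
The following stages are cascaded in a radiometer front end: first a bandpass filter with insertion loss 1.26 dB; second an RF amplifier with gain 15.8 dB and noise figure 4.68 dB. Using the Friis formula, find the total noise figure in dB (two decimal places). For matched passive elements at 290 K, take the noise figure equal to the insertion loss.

Convert to linear (a loss of L dB is a gain of −L dB): F_i = 10^(NF_i/10), G_i = 10^(G_i,dB/10)
  Stage 1: F_1 = 10^(1.26/10) = 1.337, G_1 = 10^(−1.26/10) = 0.7482
  Stage 2: F_2 = 10^(4.68/10) = 2.938, G_2 = 10^(15.8/10) = 38.02
Friis cascade:
  F = 1.337 + (2.938 − 1)/0.7482 = 3.926
NF = 10 log₁₀(3.926) = 5.94 dB

5.94 dB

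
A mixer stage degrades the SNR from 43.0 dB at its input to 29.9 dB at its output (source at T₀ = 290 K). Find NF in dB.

NF (dB) = SNR_in(dB) − SNR_out(dB) when the source is at T₀
NF = 43.0 − 29.9 = 13.1 dB

13.1 dB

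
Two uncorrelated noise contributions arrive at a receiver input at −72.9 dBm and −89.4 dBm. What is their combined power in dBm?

−72.8 dBm

Convert to linear, add, convert back:
P₁ = 5.13×10⁻¹¹ W, P₂ = 1.15×10⁻¹² W
P_tot = 5.24×10⁻¹¹ W → 10 log₁₀(P_tot / 10⁻³) = −72.8 dBm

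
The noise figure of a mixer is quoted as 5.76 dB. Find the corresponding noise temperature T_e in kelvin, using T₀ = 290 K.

802 K

F = 10^(5.76/10) = 3.76704
T_e = (F − 1)·T₀ = (3.76704 − 1) × 290 = 802 K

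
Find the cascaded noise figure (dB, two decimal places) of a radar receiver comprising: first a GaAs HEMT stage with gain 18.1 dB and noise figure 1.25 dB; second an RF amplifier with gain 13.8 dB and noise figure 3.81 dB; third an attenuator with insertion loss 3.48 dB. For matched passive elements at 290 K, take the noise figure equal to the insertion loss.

Convert to linear (a loss of L dB is a gain of −L dB): F_i = 10^(NF_i/10), G_i = 10^(G_i,dB/10)
  Stage 1: F_1 = 10^(1.25/10) = 1.334, G_1 = 10^(18.1/10) = 64.57
  Stage 2: F_2 = 10^(3.81/10) = 2.404, G_2 = 10^(13.8/10) = 23.99
  Stage 3: F_3 = 10^(3.48/10) = 2.228, G_3 = 10^(−3.48/10) = 0.4487
Friis cascade:
  F = 1.334 + (2.404 − 1)/64.57 + (2.228 − 1)/1549 = 1.356
NF = 10 log₁₀(1.356) = 1.32 dB

1.32 dB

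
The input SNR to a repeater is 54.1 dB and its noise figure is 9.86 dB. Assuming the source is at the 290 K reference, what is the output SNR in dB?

44.24 dB

By definition F = SNR_in/SNR_out, so in dB: SNR_out = SNR_in − NF
SNR_out = 54.1 − 9.86 = 44.24 dB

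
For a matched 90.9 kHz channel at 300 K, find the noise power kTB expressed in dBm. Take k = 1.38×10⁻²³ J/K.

−124.2 dBm

P_n = kTB = 1.38×10⁻²³ × 300 × 9.09×10⁴ = 3.76×10⁻¹⁶ W
In dBm: 10 log₁₀(3.76×10⁻¹⁶ / 10⁻³) = −124.2 dBm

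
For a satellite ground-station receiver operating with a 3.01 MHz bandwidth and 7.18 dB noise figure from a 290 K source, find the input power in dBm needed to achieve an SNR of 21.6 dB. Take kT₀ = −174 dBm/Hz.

Sensitivity = −174 + 10 log₁₀(B) + NF + SNR_min
= −174 + 64.79 + 7.18 + 21.6
= −80.43 dBm → −80.4 dBm

−80.4 dBm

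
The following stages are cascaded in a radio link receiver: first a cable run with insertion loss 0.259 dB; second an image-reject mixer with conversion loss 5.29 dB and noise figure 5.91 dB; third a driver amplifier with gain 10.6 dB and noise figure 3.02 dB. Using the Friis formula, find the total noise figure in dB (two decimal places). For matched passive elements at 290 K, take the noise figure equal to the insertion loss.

Convert to linear (a loss of L dB is a gain of −L dB): F_i = 10^(NF_i/10), G_i = 10^(G_i,dB/10)
  Stage 1: F_1 = 10^(0.259/10) = 1.061, G_1 = 10^(−0.259/10) = 0.9421
  Stage 2: F_2 = 10^(5.91/10) = 3.899, G_2 = 10^(−5.29/10) = 0.2958
  Stage 3: F_3 = 10^(3.02/10) = 2.004, G_3 = 10^(10.6/10) = 11.48
Friis cascade:
  F = 1.061 + (3.899 − 1)/0.9421 + (2.004 − 1)/0.2787 = 7.743
NF = 10 log₁₀(7.743) = 8.89 dB

8.89 dB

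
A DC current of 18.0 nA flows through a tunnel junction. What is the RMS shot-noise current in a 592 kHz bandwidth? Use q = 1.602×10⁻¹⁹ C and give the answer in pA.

58.4 pA

I_n = √(2qI·B)
2qI·B = 2 × 1.602×10⁻¹⁹ × 1.80×10⁻⁸ × 5.92×10⁵ = 3.41×10⁻²¹ A²
I_n = √(3.41×10⁻²¹) = 5.84×10⁻¹¹ A = 58.4 pA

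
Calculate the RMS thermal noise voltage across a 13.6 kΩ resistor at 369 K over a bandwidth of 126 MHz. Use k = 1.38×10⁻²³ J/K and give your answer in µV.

187 µV

V_n = √(4kTRB)
4kTRB = 4 × 1.38×10⁻²³ × 369 × 1.36×10⁴ × 1.26×10⁸ = 3.49×10⁻⁸ V²
V_n = √(3.49×10⁻⁸) = 1.87×10⁻⁴ V = 187 µV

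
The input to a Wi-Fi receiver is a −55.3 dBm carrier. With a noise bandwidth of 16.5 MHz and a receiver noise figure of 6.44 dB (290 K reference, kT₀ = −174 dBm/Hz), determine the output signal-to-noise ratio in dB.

40.1 dB

Noise floor: N = −174 + 10 log₁₀(B) + NF
10 log₁₀(1.65×10⁷) = 72.17 dB
N = −174 + 72.17 + 6.44 = −95.39 dBm
SNR = P_sig − N = −55.3 − (−95.39) = 40.09 dB → 40.1 dB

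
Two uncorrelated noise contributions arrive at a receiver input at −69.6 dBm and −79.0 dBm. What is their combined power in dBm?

−69.1 dBm

Convert to linear, add, convert back:
P₁ = 1.10×10⁻¹⁰ W, P₂ = 1.26×10⁻¹¹ W
P_tot = 1.22×10⁻¹⁰ W → 10 log₁₀(P_tot / 10⁻³) = −69.1 dBm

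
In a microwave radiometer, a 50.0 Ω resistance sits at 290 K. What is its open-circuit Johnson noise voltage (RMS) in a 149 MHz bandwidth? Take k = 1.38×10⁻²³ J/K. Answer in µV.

10.9 µV

V_n = √(4kTRB)
4kTRB = 4 × 1.38×10⁻²³ × 290 × 5.00×10¹ × 1.49×10⁸ = 1.19×10⁻¹⁰ V²
V_n = √(1.19×10⁻¹⁰) = 1.09×10⁻⁵ V = 10.9 µV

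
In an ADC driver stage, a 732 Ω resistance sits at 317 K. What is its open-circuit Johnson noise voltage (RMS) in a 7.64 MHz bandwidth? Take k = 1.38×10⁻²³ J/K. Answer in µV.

9.89 µV

V_n = √(4kTRB)
4kTRB = 4 × 1.38×10⁻²³ × 317 × 7.32×10² × 7.64×10⁶ = 9.79×10⁻¹¹ V²
V_n = √(9.79×10⁻¹¹) = 9.89×10⁻⁶ V = 9.89 µV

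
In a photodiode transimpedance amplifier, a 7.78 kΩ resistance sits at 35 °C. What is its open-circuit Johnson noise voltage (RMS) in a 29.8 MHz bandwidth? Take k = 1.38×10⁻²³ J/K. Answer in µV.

T = 35 °C + 273.15 = 308.15 K
V_n = √(4kTRB)
4kTRB = 4 × 1.38×10⁻²³ × 308.15 × 7.78×10³ × 2.98×10⁷ = 3.94×10⁻⁹ V²
V_n = √(3.94×10⁻⁹) = 6.28×10⁻⁵ V = 62.8 µV

62.8 µV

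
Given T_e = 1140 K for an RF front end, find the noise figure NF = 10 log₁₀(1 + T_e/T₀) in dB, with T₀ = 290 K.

6.93 dB

F = 1 + T_e/T₀ = 1 + 1140/290 = 4.93103
NF = 10 log₁₀(4.93103) = 6.93 dB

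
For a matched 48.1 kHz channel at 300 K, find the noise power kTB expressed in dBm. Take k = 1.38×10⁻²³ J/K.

−127.0 dBm

P_n = kTB = 1.38×10⁻²³ × 300 × 4.81×10⁴ = 1.99×10⁻¹⁶ W
In dBm: 10 log₁₀(1.99×10⁻¹⁶ / 10⁻³) = −127.0 dBm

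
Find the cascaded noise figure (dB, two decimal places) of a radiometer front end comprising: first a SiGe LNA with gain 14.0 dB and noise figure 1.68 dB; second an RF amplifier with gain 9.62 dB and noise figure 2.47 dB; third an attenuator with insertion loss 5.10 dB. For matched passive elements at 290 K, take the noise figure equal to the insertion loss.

1.80 dB

Convert to linear (a loss of L dB is a gain of −L dB): F_i = 10^(NF_i/10), G_i = 10^(G_i,dB/10)
  Stage 1: F_1 = 10^(1.68/10) = 1.472, G_1 = 10^(14.0/10) = 25.12
  Stage 2: F_2 = 10^(2.47/10) = 1.766, G_2 = 10^(9.62/10) = 9.162
  Stage 3: F_3 = 10^(5.10/10) = 3.236, G_3 = 10^(−5.10/10) = 0.3090
Friis cascade:
  F = 1.472 + (1.766 − 1)/25.12 + (3.236 − 1)/230.1 = 1.513
NF = 10 log₁₀(1.513) = 1.80 dB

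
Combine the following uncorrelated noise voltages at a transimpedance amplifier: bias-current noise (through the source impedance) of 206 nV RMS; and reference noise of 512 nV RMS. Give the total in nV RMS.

552 nV

Uncorrelated sources add in power (mean-square): V_tot = √(ΣV_i²)
V_tot = √[(2.06×10⁻⁷)² + (5.12×10⁻⁷)²] = 5.52×10⁻⁷ V = 552 nV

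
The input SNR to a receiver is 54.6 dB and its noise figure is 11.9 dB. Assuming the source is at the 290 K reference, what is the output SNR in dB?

42.7 dB

By definition F = SNR_in/SNR_out, so in dB: SNR_out = SNR_in − NF
SNR_out = 54.6 − 11.9 = 42.7 dB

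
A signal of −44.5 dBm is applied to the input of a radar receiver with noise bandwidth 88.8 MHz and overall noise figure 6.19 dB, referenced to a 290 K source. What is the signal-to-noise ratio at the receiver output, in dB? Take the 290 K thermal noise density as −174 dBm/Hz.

43.8 dB

Noise floor: N = −174 + 10 log₁₀(B) + NF
10 log₁₀(8.88×10⁷) = 79.48 dB
N = −174 + 79.48 + 6.19 = −88.33 dBm
SNR = P_sig − N = −44.5 − (−88.33) = 43.83 dB → 43.8 dB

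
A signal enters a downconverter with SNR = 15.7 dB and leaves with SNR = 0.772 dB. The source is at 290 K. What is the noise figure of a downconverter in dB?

14.928 dB

NF (dB) = SNR_in(dB) − SNR_out(dB) when the source is at T₀
NF = 15.7 − 0.772 = 14.928 dB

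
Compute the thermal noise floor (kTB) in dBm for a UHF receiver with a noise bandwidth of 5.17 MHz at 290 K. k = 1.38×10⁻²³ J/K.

−106.8 dBm

P_n = kTB = 1.38×10⁻²³ × 290 × 5.17×10⁶ = 2.07×10⁻¹⁴ W
In dBm: 10 log₁₀(2.07×10⁻¹⁴ / 10⁻³) = −106.8 dBm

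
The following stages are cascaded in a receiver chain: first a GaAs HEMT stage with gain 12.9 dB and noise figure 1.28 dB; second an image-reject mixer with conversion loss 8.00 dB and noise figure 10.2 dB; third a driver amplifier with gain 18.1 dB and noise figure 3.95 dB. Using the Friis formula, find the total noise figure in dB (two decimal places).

3.63 dB

Convert to linear (a loss of L dB is a gain of −L dB): F_i = 10^(NF_i/10), G_i = 10^(G_i,dB/10)
  Stage 1: F_1 = 10^(1.28/10) = 1.343, G_1 = 10^(12.9/10) = 19.50
  Stage 2: F_2 = 10^(10.2/10) = 10.47, G_2 = 10^(−8.00/10) = 0.1585
  Stage 3: F_3 = 10^(3.95/10) = 2.483, G_3 = 10^(18.1/10) = 64.57
Friis cascade:
  F = 1.343 + (10.47 − 1)/19.50 + (2.483 − 1)/3.090 = 2.308
NF = 10 log₁₀(2.308) = 3.63 dB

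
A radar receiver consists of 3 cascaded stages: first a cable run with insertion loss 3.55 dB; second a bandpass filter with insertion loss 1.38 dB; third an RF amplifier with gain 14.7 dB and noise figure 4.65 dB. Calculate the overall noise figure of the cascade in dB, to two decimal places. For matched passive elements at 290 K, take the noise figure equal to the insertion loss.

Convert to linear (a loss of L dB is a gain of −L dB): F_i = 10^(NF_i/10), G_i = 10^(G_i,dB/10)
  Stage 1: F_1 = 10^(3.55/10) = 2.265, G_1 = 10^(−3.55/10) = 0.4416
  Stage 2: F_2 = 10^(1.38/10) = 1.374, G_2 = 10^(−1.38/10) = 0.7278
  Stage 3: F_3 = 10^(4.65/10) = 2.917, G_3 = 10^(14.7/10) = 29.51
Friis cascade:
  F = 2.265 + (1.374 − 1)/0.4416 + (2.917 − 1)/0.3214 = 9.078
NF = 10 log₁₀(9.078) = 9.58 dB

9.58 dB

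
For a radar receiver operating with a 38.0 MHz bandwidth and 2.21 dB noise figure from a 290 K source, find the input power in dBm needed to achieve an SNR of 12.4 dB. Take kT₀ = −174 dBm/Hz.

−83.6 dBm

Sensitivity = −174 + 10 log₁₀(B) + NF + SNR_min
= −174 + 75.8 + 2.21 + 12.4
= −83.59 dBm → −83.6 dBm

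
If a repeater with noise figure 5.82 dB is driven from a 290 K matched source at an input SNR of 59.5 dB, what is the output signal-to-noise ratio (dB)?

By definition F = SNR_in/SNR_out, so in dB: SNR_out = SNR_in − NF
SNR_out = 59.5 − 5.82 = 53.68 dB

53.68 dB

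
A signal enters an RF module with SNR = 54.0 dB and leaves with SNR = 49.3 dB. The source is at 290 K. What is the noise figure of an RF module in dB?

NF (dB) = SNR_in(dB) − SNR_out(dB) when the source is at T₀
NF = 54.0 − 49.3 = 4.7 dB

4.7 dB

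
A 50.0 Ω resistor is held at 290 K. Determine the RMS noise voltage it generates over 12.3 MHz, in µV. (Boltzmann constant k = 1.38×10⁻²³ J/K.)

V_n = √(4kTRB)
4kTRB = 4 × 1.38×10⁻²³ × 290 × 5.00×10¹ × 1.23×10⁷ = 9.84×10⁻¹² V²
V_n = √(9.84×10⁻¹²) = 3.14×10⁻⁶ V = 3.14 µV

3.14 µV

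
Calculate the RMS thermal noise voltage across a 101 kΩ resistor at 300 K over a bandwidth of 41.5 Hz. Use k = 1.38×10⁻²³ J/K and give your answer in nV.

263 nV

V_n = √(4kTRB)
4kTRB = 4 × 1.38×10⁻²³ × 300 × 1.01×10⁵ × 4.15×10¹ = 6.94×10⁻¹⁴ V²
V_n = √(6.94×10⁻¹⁴) = 2.63×10⁻⁷ V = 263 nV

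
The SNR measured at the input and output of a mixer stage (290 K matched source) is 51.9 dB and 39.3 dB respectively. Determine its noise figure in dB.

12.6 dB

NF (dB) = SNR_in(dB) − SNR_out(dB) when the source is at T₀
NF = 51.9 − 39.3 = 12.6 dB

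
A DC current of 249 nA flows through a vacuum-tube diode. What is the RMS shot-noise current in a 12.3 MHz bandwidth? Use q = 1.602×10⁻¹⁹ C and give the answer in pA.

991 pA

I_n = √(2qI·B)
2qI·B = 2 × 1.602×10⁻¹⁹ × 2.49×10⁻⁷ × 1.23×10⁷ = 9.81×10⁻¹⁹ A²
I_n = √(9.81×10⁻¹⁹) = 9.91×10⁻¹⁰ A = 991 pA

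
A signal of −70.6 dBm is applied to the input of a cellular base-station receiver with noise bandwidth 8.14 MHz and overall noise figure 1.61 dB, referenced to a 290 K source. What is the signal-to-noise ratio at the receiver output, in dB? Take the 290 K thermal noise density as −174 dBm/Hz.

32.7 dB

Noise floor: N = −174 + 10 log₁₀(B) + NF
10 log₁₀(8.14×10⁶) = 69.11 dB
N = −174 + 69.11 + 1.61 = −103.28 dBm
SNR = P_sig − N = −70.6 − (−103.28) = 32.68 dB → 32.7 dB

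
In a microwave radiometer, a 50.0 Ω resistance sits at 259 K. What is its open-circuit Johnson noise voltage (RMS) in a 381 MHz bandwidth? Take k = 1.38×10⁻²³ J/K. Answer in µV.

16.5 µV

V_n = √(4kTRB)
4kTRB = 4 × 1.38×10⁻²³ × 259 × 5.00×10¹ × 3.81×10⁸ = 2.72×10⁻¹⁰ V²
V_n = √(2.72×10⁻¹⁰) = 1.65×10⁻⁵ V = 16.5 µV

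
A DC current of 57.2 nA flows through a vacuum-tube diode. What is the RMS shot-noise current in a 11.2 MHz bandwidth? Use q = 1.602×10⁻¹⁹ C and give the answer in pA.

I_n = √(2qI·B)
2qI·B = 2 × 1.602×10⁻¹⁹ × 5.72×10⁻⁸ × 1.12×10⁷ = 2.05×10⁻¹⁹ A²
I_n = √(2.05×10⁻¹⁹) = 4.53×10⁻¹⁰ A = 453 pA

453 pA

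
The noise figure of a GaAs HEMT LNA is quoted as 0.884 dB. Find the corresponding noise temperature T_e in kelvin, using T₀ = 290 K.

65.5 K

F = 10^(0.884/10) = 1.22574
T_e = (F − 1)·T₀ = (1.22574 − 1) × 290 = 65.5 K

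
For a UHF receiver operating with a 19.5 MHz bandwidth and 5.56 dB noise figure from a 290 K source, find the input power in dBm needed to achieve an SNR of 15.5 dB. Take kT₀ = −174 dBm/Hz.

Sensitivity = −174 + 10 log₁₀(B) + NF + SNR_min
= −174 + 72.9 + 5.56 + 15.5
= −80.04 dBm → −80.0 dBm

−80.0 dBm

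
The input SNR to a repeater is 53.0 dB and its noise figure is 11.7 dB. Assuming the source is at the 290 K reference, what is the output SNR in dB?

By definition F = SNR_in/SNR_out, so in dB: SNR_out = SNR_in − NF
SNR_out = 53.0 − 11.7 = 41.3 dB

41.3 dB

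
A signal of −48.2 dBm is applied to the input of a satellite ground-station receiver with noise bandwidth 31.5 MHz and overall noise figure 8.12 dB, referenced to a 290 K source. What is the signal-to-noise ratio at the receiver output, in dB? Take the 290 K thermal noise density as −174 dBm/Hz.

Noise floor: N = −174 + 10 log₁₀(B) + NF
10 log₁₀(3.15×10⁷) = 74.98 dB
N = −174 + 74.98 + 8.12 = −90.90 dBm
SNR = P_sig − N = −48.2 − (−90.90) = 42.70 dB → 42.7 dB

42.7 dB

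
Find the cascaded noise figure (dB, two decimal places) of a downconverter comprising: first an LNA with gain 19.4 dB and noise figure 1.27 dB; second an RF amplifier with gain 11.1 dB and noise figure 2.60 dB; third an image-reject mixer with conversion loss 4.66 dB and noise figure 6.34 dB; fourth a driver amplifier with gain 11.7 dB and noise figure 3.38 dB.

Convert to linear (a loss of L dB is a gain of −L dB): F_i = 10^(NF_i/10), G_i = 10^(G_i,dB/10)
  Stage 1: F_1 = 10^(1.27/10) = 1.340, G_1 = 10^(19.4/10) = 87.10
  Stage 2: F_2 = 10^(2.60/10) = 1.820, G_2 = 10^(11.1/10) = 12.88
  Stage 3: F_3 = 10^(6.34/10) = 4.305, G_3 = 10^(−4.66/10) = 0.3420
  Stage 4: F_4 = 10^(3.38/10) = 2.178, G_4 = 10^(11.7/10) = 14.79
Friis cascade:
  F = 1.340 + (1.820 − 1)/87.10 + (4.305 − 1)/1122 + (2.178 − 1)/383.7 = 1.355
NF = 10 log₁₀(1.355) = 1.32 dB

1.32 dB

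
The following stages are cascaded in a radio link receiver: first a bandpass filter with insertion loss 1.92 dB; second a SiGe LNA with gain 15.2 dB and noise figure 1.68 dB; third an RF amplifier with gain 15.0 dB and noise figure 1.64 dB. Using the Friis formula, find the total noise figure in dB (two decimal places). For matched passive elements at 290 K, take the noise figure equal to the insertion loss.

3.64 dB

Convert to linear (a loss of L dB is a gain of −L dB): F_i = 10^(NF_i/10), G_i = 10^(G_i,dB/10)
  Stage 1: F_1 = 10^(1.92/10) = 1.556, G_1 = 10^(−1.92/10) = 0.6427
  Stage 2: F_2 = 10^(1.68/10) = 1.472, G_2 = 10^(15.2/10) = 33.11
  Stage 3: F_3 = 10^(1.64/10) = 1.459, G_3 = 10^(15.0/10) = 31.62
Friis cascade:
  F = 1.556 + (1.472 − 1)/0.6427 + (1.459 − 1)/21.28 = 2.312
NF = 10 log₁₀(2.312) = 3.64 dB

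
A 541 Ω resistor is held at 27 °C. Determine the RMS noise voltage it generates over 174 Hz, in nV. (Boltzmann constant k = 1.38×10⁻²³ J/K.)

39.5 nV

T = 27 °C + 273.15 = 300.15 K
V_n = √(4kTRB)
4kTRB = 4 × 1.38×10⁻²³ × 300.15 × 5.41×10² × 1.74×10² = 1.56×10⁻¹⁵ V²
V_n = √(1.56×10⁻¹⁵) = 3.95×10⁻⁸ V = 39.5 nV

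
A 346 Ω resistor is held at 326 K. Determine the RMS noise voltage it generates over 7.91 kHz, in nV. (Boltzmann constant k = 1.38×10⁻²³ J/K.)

222 nV

V_n = √(4kTRB)
4kTRB = 4 × 1.38×10⁻²³ × 326 × 3.46×10² × 7.91×10³ = 4.93×10⁻¹⁴ V²
V_n = √(4.93×10⁻¹⁴) = 2.22×10⁻⁷ V = 222 nV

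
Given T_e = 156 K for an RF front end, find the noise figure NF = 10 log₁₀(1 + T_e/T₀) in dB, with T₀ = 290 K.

F = 1 + T_e/T₀ = 1 + 156/290 = 1.53793
NF = 10 log₁₀(1.53793) = 1.87 dB

1.87 dB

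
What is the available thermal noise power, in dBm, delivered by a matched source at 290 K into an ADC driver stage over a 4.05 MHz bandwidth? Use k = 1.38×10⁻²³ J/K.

P_n = kTB = 1.38×10⁻²³ × 290 × 4.05×10⁶ = 1.62×10⁻¹⁴ W
In dBm: 10 log₁₀(1.62×10⁻¹⁴ / 10⁻³) = −107.9 dBm

−107.9 dBm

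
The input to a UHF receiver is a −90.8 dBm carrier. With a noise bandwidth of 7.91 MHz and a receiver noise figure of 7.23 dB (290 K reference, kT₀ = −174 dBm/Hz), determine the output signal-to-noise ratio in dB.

7.0 dB

Noise floor: N = −174 + 10 log₁₀(B) + NF
10 log₁₀(7.91×10⁶) = 68.98 dB
N = −174 + 68.98 + 7.23 = −97.79 dBm
SNR = P_sig − N = −90.8 − (−97.79) = 6.99 dB → 7.0 dB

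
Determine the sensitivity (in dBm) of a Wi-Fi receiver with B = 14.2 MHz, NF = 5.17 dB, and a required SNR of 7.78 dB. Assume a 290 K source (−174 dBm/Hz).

Sensitivity = −174 + 10 log₁₀(B) + NF + SNR_min
= −174 + 71.52 + 5.17 + 7.78
= −89.53 dBm → −89.5 dBm

−89.5 dBm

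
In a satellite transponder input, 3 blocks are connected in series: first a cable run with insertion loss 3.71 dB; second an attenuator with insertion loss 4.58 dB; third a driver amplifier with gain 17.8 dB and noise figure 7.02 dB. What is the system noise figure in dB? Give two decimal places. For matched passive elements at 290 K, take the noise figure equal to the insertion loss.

Convert to linear (a loss of L dB is a gain of −L dB): F_i = 10^(NF_i/10), G_i = 10^(G_i,dB/10)
  Stage 1: F_1 = 10^(3.71/10) = 2.350, G_1 = 10^(−3.71/10) = 0.4256
  Stage 2: F_2 = 10^(4.58/10) = 2.871, G_2 = 10^(−4.58/10) = 0.3483
  Stage 3: F_3 = 10^(7.02/10) = 5.035, G_3 = 10^(17.8/10) = 60.26
Friis cascade:
  F = 2.350 + (2.871 − 1)/0.4256 + (5.035 − 1)/0.1483 = 33.96
NF = 10 log₁₀(33.96) = 15.31 dB

15.31 dB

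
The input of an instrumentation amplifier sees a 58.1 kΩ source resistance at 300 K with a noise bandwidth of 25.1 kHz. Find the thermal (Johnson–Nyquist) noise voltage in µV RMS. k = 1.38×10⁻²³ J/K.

4.91 µV

V_n = √(4kTRB)
4kTRB = 4 × 1.38×10⁻²³ × 300 × 5.81×10⁴ × 2.51×10⁴ = 2.41×10⁻¹¹ V²
V_n = √(2.41×10⁻¹¹) = 4.91×10⁻⁶ V = 4.91 µV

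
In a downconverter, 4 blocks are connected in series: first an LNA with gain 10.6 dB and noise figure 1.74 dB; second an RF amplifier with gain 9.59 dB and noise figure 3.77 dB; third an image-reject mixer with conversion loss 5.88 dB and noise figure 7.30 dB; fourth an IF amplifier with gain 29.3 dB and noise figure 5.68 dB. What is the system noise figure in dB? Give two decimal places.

Convert to linear (a loss of L dB is a gain of −L dB): F_i = 10^(NF_i/10), G_i = 10^(G_i,dB/10)
  Stage 1: F_1 = 10^(1.74/10) = 1.493, G_1 = 10^(10.6/10) = 11.48
  Stage 2: F_2 = 10^(3.77/10) = 2.382, G_2 = 10^(9.59/10) = 9.099
  Stage 3: F_3 = 10^(7.30/10) = 5.370, G_3 = 10^(−5.88/10) = 0.2582
  Stage 4: F_4 = 10^(5.68/10) = 3.698, G_4 = 10^(29.3/10) = 851.1
Friis cascade:
  F = 1.493 + (2.382 − 1)/11.48 + (5.370 − 1)/104.5 + (3.698 − 1)/26.98 = 1.755
NF = 10 log₁₀(1.755) = 2.44 dB

2.44 dB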